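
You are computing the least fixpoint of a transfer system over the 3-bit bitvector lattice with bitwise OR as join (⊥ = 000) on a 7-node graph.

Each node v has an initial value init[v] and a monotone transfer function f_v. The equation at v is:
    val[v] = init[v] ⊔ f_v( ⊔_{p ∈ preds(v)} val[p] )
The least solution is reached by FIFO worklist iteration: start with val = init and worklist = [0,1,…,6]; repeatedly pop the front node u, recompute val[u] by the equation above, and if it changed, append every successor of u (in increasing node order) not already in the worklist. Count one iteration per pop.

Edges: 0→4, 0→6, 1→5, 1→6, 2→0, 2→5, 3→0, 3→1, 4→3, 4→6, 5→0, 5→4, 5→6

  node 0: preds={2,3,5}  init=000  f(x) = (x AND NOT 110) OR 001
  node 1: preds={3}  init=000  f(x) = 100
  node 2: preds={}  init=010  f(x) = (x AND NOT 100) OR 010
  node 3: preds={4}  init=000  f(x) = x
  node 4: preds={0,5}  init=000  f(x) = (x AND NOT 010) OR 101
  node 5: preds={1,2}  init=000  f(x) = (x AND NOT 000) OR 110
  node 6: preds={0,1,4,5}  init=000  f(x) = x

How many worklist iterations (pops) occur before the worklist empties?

Trace (11 dequeues):
  [1] u=0 | in 010 | out 001 | prev 000 | push {}
  [2] u=1 | in 000 | out 100 | prev 000 | push {}
  [3] u=2 | in 000 | out 010 | ==
  [4] u=3 | in 000 | out 000 | ==
  [5] u=4 | in 001 | out 101 | prev 000 | push {3}
  [6] u=5 | in 110 | out 110 | prev 000 | push {0,4}
  [7] u=6 | in 111 | out 111 | prev 000 | push {}
  [8] u=3 | in 101 | out 101 | prev 000 | push {1}
  [9] u=0 | in 111 | out 001 | ==
  [10] u=4 | in 111 | out 101 | ==
  [11] u=1 | in 101 | out 100 | ==

Converged values:
  [0] 001
  [1] 100
  [2] 010
  [3] 101
  [4] 101
  [5] 110
  [6] 111

11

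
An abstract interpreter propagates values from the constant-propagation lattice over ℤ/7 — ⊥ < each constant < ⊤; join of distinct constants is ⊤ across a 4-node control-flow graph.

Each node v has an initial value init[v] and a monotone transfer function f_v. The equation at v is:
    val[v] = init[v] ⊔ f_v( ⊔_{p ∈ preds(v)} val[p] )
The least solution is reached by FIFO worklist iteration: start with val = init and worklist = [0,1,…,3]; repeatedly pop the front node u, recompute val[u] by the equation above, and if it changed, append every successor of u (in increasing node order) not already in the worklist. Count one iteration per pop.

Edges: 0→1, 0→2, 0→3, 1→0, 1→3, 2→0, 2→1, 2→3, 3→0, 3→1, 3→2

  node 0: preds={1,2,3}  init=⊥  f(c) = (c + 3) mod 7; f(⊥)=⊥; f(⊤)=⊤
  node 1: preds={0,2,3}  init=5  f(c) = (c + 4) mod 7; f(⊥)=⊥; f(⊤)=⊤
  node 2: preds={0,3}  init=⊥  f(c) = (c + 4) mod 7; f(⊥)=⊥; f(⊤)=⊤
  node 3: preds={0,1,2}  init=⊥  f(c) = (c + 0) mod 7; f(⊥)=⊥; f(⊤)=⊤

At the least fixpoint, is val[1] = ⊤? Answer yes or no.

Worklist (10 pops):
  #1 pop 0: in=5 → 1 (was ⊥); enqueue []
  #2 pop 1: in=1 → 5 (no change)
  #3 pop 2: in=1 → 5 (was ⊥); enqueue [0,1]
  #4 pop 3: in=⊤ → ⊤ (was ⊥); enqueue [2]
  #5 pop 0: in=⊤ → ⊤ (was 1); enqueue [3]
  #6 pop 1: in=⊤ → ⊤ (was 5); enqueue [0]
  #7 pop 2: in=⊤ → ⊤ (was 5); enqueue [1]
  #8 pop 3: in=⊤ → ⊤ (no change)
  #9 pop 0: in=⊤ → ⊤ (no change)
  #10 pop 1: in=⊤ → ⊤ (no change)

Fixpoint:
  val[0] = ⊤
  val[1] = ⊤
  val[2] = ⊤
  val[3] = ⊤

yes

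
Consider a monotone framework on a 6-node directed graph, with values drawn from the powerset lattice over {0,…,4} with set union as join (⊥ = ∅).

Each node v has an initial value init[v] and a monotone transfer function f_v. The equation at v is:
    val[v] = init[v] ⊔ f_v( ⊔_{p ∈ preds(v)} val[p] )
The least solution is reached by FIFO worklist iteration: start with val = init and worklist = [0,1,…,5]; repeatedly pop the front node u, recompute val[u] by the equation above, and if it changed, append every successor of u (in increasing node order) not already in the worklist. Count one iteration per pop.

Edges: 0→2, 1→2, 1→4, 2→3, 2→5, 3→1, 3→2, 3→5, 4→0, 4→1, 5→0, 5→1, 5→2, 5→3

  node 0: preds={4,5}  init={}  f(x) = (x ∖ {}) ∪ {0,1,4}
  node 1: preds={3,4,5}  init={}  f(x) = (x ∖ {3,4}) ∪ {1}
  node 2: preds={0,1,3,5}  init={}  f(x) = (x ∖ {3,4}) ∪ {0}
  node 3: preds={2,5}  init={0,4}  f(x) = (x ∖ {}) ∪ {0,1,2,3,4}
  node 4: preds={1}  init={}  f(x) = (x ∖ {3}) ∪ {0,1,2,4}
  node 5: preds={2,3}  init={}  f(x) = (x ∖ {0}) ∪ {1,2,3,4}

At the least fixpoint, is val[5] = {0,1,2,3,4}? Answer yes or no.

no

Iteration log — 13 steps:
  step 1. node 0  ⊔preds={}  new={0,1,4}  old={}  +wl: 
  step 2. node 1  ⊔preds={0,4}  new={0,1}  old={}  +wl: 
  step 3. node 2  ⊔preds={0,1,4}  new={0,1}  old={}  +wl: 
  step 4. node 3  ⊔preds={0,1}  new={0,1,2,3,4}  old={0,4}  +wl: 1,2
  step 5. node 4  ⊔preds={0,1}  new={0,1,2,4}  old={}  +wl: 0
  step 6. node 5  ⊔preds={0,1,2,3,4}  new={1,2,3,4}  old={}  +wl: 3
  step 7. node 1  ⊔preds={0,1,2,3,4}  new={0,1,2}  old={0,1}  +wl: 4
  step 8. node 2  ⊔preds={0,1,2,3,4}  new={0,1,2}  old={0,1}  +wl: 5
  step 9. node 0  ⊔preds={0,1,2,3,4}  new={0,1,2,3,4}  old={0,1,4}  +wl: 2
  step 10. node 3  ⊔preds={0,1,2,3,4}  new={0,1,2,3,4}  stable
  step 11. node 4  ⊔preds={0,1,2}  new={0,1,2,4}  stable
  step 12. node 5  ⊔preds={0,1,2,3,4}  new={1,2,3,4}  stable
  step 13. node 2  ⊔preds={0,1,2,3,4}  new={0,1,2}  stable

Least fixpoint reached:
  node 0: {0,1,2,3,4}
  node 1: {0,1,2}
  node 2: {0,1,2}
  node 3: {0,1,2,3,4}
  node 4: {0,1,2,4}
  node 5: {1,2,3,4}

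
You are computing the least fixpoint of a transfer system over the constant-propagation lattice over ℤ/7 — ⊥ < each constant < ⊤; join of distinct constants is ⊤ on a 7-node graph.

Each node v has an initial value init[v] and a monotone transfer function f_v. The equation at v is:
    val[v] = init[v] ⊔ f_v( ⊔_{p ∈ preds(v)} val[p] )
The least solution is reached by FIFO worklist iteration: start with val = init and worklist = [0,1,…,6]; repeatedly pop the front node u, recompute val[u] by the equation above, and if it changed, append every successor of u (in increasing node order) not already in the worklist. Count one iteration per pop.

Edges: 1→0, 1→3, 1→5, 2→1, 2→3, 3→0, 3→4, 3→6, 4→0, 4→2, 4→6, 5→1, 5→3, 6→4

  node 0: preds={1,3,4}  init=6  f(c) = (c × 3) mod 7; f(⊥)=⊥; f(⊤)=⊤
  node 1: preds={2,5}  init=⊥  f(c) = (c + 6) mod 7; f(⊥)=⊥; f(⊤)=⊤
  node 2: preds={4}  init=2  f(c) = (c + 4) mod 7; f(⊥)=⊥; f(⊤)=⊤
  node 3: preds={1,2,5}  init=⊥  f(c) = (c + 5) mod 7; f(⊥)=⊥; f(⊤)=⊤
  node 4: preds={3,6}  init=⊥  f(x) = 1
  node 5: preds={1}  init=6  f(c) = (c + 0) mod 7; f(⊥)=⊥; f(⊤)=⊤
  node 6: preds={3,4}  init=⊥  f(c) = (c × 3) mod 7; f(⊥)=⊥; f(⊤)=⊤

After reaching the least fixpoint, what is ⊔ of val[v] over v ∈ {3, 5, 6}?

⊤

Iteration log — 12 steps:
  step 1. node 0  ⊔preds=⊥  new=6  stable
  step 2. node 1  ⊔preds=⊤  new=⊤  old=⊥  +wl: 0
  step 3. node 2  ⊔preds=⊥  new=2  stable
  step 4. node 3  ⊔preds=⊤  new=⊤  old=⊥  +wl: 
  step 5. node 4  ⊔preds=⊤  new=1  old=⊥  +wl: 2
  step 6. node 5  ⊔preds=⊤  new=⊤  old=6  +wl: 1,3
  step 7. node 6  ⊔preds=⊤  new=⊤  old=⊥  +wl: 4
  step 8. node 0  ⊔preds=⊤  new=⊤  old=6  +wl: 
  step 9. node 2  ⊔preds=1  new=⊤  old=2  +wl: 
  step 10. node 1  ⊔preds=⊤  new=⊤  stable
  step 11. node 3  ⊔preds=⊤  new=⊤  stable
  step 12. node 4  ⊔preds=⊤  new=1  stable

Least fixpoint reached:
  node 0: ⊤
  node 1: ⊤
  node 2: ⊤
  node 3: ⊤
  node 4: 1
  node 5: ⊤
  node 6: ⊤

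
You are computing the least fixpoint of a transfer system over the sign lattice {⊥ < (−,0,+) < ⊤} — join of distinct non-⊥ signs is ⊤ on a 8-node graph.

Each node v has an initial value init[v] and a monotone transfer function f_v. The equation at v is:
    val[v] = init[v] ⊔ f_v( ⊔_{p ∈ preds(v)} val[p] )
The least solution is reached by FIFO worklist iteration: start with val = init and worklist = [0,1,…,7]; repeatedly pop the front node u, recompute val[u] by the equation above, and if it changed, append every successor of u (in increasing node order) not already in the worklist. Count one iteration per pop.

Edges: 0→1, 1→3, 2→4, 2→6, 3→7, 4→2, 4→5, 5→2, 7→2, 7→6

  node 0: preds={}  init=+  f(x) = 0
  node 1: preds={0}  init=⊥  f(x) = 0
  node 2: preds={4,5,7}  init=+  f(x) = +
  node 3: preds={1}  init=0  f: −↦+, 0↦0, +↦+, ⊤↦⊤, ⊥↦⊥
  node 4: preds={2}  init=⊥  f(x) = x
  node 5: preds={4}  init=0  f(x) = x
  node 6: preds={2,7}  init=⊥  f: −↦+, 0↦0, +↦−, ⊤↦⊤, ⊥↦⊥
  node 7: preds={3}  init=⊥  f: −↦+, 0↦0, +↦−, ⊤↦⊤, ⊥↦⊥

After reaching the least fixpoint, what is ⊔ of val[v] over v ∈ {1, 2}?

⊤

Worklist (10 pops):
  #1 pop 0: in=⊥ → ⊤ (was +); enqueue []
  #2 pop 1: in=⊤ → 0 (was ⊥); enqueue []
  #3 pop 2: in=0 → + (no change)
  #4 pop 3: in=0 → 0 (no change)
  #5 pop 4: in=+ → + (was ⊥); enqueue [2]
  #6 pop 5: in=+ → ⊤ (was 0); enqueue []
  #7 pop 6: in=+ → − (was ⊥); enqueue []
  #8 pop 7: in=0 → 0 (was ⊥); enqueue [6]
  #9 pop 2: in=⊤ → + (no change)
  #10 pop 6: in=⊤ → ⊤ (was −); enqueue []

Fixpoint:
  val[0] = ⊤
  val[1] = 0
  val[2] = +
  val[3] = 0
  val[4] = +
  val[5] = ⊤
  val[6] = ⊤
  val[7] = 0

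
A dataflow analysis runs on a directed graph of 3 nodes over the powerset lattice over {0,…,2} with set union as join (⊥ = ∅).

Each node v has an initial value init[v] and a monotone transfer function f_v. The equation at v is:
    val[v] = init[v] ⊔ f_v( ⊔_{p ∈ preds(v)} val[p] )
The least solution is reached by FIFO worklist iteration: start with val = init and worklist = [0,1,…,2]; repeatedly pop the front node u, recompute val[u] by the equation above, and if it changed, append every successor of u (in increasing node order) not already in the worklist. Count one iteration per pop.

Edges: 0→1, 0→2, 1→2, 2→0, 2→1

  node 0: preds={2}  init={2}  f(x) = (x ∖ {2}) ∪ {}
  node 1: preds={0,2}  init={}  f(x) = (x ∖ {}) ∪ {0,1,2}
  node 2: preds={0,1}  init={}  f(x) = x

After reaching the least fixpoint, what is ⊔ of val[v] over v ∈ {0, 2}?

{0,1,2}

Worklist (6 pops):
  #1 pop 0: in={} → {2} (no change)
  #2 pop 1: in={2} → {0,1,2} (was {}); enqueue []
  #3 pop 2: in={0,1,2} → {0,1,2} (was {}); enqueue [0,1]
  #4 pop 0: in={0,1,2} → {0,1,2} (was {2}); enqueue [2]
  #5 pop 1: in={0,1,2} → {0,1,2} (no change)
  #6 pop 2: in={0,1,2} → {0,1,2} (no change)

Fixpoint:
  val[0] = {0,1,2}
  val[1] = {0,1,2}
  val[2] = {0,1,2}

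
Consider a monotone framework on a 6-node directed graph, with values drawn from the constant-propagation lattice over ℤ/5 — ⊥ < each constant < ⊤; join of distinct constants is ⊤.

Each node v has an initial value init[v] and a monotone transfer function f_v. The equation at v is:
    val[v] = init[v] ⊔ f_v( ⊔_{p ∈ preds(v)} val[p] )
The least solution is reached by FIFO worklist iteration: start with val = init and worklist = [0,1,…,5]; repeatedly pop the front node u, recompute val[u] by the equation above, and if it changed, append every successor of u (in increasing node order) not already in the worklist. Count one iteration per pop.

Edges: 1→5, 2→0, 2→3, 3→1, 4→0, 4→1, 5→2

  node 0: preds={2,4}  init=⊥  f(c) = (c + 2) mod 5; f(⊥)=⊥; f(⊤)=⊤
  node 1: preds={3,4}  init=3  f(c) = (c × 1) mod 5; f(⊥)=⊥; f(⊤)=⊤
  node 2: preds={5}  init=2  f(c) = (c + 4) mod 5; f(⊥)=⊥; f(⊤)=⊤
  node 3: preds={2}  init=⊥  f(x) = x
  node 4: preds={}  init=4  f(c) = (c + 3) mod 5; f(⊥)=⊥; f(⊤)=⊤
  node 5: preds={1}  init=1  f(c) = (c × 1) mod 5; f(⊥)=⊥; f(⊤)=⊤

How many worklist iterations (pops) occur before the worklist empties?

9

Worklist (9 pops):
  #1 pop 0: in=⊤ → ⊤ (was ⊥); enqueue []
  #2 pop 1: in=4 → ⊤ (was 3); enqueue []
  #3 pop 2: in=1 → ⊤ (was 2); enqueue [0]
  #4 pop 3: in=⊤ → ⊤ (was ⊥); enqueue [1]
  #5 pop 4: in=⊥ → 4 (no change)
  #6 pop 5: in=⊤ → ⊤ (was 1); enqueue [2]
  #7 pop 0: in=⊤ → ⊤ (no change)
  #8 pop 1: in=⊤ → ⊤ (no change)
  #9 pop 2: in=⊤ → ⊤ (no change)

Fixpoint:
  val[0] = ⊤
  val[1] = ⊤
  val[2] = ⊤
  val[3] = ⊤
  val[4] = 4
  val[5] = ⊤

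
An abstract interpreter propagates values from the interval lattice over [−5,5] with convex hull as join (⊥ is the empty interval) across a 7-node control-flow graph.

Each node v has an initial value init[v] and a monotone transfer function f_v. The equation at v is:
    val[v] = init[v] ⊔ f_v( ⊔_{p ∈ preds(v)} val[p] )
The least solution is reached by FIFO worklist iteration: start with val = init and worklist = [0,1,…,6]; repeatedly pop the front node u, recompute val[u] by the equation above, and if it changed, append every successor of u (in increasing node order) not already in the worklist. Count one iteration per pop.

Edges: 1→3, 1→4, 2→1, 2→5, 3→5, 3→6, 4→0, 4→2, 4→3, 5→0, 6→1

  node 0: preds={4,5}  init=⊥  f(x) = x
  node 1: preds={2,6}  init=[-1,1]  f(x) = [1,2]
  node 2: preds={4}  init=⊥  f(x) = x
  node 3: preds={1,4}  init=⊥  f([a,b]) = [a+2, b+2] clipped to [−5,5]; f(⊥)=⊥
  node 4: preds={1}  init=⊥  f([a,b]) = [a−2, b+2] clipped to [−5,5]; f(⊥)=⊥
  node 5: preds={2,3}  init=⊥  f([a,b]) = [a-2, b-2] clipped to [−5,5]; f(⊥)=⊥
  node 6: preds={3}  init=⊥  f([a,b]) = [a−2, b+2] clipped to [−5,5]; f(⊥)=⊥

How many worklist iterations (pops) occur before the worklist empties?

Worklist (15 pops):
  #1 pop 0: in=⊥ → ⊥ (no change)
  #2 pop 1: in=⊥ → [-1,2] (was [-1,1]); enqueue []
  #3 pop 2: in=⊥ → ⊥ (no change)
  #4 pop 3: in=[-1,2] → [1,4] (was ⊥); enqueue []
  #5 pop 4: in=[-1,2] → [-3,4] (was ⊥); enqueue [0,2,3]
  #6 pop 5: in=[1,4] → [-1,2] (was ⊥); enqueue []
  #7 pop 6: in=[1,4] → [-1,5] (was ⊥); enqueue [1]
  #8 pop 0: in=[-3,4] → [-3,4] (was ⊥); enqueue []
  #9 pop 2: in=[-3,4] → [-3,4] (was ⊥); enqueue [5]
  #10 pop 3: in=[-3,4] → [-1,5] (was [1,4]); enqueue [6]
  #11 pop 1: in=[-3,5] → [-1,2] (no change)
  #12 pop 5: in=[-3,5] → [-5,3] (was [-1,2]); enqueue [0]
  #13 pop 6: in=[-1,5] → [-3,5] (was [-1,5]); enqueue [1]
  #14 pop 0: in=[-5,4] → [-5,4] (was [-3,4]); enqueue []
  #15 pop 1: in=[-3,5] → [-1,2] (no change)

Fixpoint:
  val[0] = [-5,4]
  val[1] = [-1,2]
  val[2] = [-3,4]
  val[3] = [-1,5]
  val[4] = [-3,4]
  val[5] = [-5,3]
  val[6] = [-3,5]

15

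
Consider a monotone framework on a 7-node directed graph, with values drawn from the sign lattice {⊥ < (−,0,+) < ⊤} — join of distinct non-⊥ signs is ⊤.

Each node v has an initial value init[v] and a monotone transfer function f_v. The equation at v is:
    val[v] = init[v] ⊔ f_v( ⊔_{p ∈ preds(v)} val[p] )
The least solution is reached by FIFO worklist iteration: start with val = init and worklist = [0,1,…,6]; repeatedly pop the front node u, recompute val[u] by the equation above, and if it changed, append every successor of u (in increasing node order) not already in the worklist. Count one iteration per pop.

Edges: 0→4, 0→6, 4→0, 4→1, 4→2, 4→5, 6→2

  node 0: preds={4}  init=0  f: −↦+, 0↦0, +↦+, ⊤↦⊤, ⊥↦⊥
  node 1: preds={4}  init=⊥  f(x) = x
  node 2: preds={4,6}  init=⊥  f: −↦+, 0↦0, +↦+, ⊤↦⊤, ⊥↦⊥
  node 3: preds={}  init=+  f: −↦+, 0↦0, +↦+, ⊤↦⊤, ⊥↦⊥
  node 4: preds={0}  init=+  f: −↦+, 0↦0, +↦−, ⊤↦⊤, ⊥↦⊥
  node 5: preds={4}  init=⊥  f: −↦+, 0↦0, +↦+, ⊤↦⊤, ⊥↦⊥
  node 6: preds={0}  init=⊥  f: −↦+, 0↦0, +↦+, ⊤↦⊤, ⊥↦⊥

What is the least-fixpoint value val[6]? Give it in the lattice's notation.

Trace (10 dequeues):
  [1] u=0 | in + | out ⊤ | prev 0 | push {}
  [2] u=1 | in + | out + | prev ⊥ | push {}
  [3] u=2 | in + | out + | prev ⊥ | push {}
  [4] u=3 | in ⊥ | out + | ==
  [5] u=4 | in ⊤ | out ⊤ | prev + | push {0,1,2}
  [6] u=5 | in ⊤ | out ⊤ | prev ⊥ | push {}
  [7] u=6 | in ⊤ | out ⊤ | prev ⊥ | push {}
  [8] u=0 | in ⊤ | out ⊤ | ==
  [9] u=1 | in ⊤ | out ⊤ | prev + | push {}
  [10] u=2 | in ⊤ | out ⊤ | prev + | push {}

Converged values:
  [0] ⊤
  [1] ⊤
  [2] ⊤
  [3] +
  [4] ⊤
  [5] ⊤
  [6] ⊤

⊤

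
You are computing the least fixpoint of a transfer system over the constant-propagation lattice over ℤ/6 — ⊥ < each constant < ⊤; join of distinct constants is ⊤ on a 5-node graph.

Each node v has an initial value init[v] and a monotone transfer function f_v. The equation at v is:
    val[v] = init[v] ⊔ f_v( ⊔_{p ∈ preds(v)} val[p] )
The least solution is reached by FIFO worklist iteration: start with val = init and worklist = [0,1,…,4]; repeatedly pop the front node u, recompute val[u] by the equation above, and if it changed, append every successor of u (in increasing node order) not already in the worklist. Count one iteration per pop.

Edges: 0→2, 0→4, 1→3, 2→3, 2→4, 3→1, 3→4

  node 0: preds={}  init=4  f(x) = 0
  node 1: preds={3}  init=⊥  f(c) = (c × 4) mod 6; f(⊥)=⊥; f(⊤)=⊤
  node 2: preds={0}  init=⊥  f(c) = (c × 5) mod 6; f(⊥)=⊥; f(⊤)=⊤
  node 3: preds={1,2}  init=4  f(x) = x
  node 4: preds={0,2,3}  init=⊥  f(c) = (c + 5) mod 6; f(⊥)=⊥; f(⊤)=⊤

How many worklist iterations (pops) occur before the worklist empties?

7

Trace (7 dequeues):
  [1] u=0 | in ⊥ | out ⊤ | prev 4 | push {}
  [2] u=1 | in 4 | out 4 | prev ⊥ | push {}
  [3] u=2 | in ⊤ | out ⊤ | prev ⊥ | push {}
  [4] u=3 | in ⊤ | out ⊤ | prev 4 | push {1}
  [5] u=4 | in ⊤ | out ⊤ | prev ⊥ | push {}
  [6] u=1 | in ⊤ | out ⊤ | prev 4 | push {3}
  [7] u=3 | in ⊤ | out ⊤ | ==

Converged values:
  [0] ⊤
  [1] ⊤
  [2] ⊤
  [3] ⊤
  [4] ⊤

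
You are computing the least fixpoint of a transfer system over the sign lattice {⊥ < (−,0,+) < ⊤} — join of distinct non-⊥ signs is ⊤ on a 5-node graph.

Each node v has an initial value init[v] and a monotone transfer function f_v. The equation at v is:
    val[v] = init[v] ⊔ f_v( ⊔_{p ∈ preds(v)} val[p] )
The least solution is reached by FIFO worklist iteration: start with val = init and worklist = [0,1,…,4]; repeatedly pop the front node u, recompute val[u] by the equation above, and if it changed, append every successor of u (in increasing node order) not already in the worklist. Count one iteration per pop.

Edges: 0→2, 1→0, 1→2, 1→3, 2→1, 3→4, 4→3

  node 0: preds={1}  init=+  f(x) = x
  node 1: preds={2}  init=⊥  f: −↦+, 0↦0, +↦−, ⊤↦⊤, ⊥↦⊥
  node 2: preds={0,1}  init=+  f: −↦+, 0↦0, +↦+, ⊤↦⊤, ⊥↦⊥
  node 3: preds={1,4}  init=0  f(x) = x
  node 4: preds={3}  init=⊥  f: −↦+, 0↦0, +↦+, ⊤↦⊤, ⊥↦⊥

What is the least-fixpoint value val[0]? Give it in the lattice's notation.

Iteration log — 10 steps:
  step 1. node 0  ⊔preds=⊥  new=+  stable
  step 2. node 1  ⊔preds=+  new=−  old=⊥  +wl: 0
  step 3. node 2  ⊔preds=⊤  new=⊤  old=+  +wl: 1
  step 4. node 3  ⊔preds=−  new=⊤  old=0  +wl: 
  step 5. node 4  ⊔preds=⊤  new=⊤  old=⊥  +wl: 3
  step 6. node 0  ⊔preds=−  new=⊤  old=+  +wl: 2
  step 7. node 1  ⊔preds=⊤  new=⊤  old=−  +wl: 0
  step 8. node 3  ⊔preds=⊤  new=⊤  stable
  step 9. node 2  ⊔preds=⊤  new=⊤  stable
  step 10. node 0  ⊔preds=⊤  new=⊤  stable

Least fixpoint reached:
  node 0: ⊤
  node 1: ⊤
  node 2: ⊤
  node 3: ⊤
  node 4: ⊤

⊤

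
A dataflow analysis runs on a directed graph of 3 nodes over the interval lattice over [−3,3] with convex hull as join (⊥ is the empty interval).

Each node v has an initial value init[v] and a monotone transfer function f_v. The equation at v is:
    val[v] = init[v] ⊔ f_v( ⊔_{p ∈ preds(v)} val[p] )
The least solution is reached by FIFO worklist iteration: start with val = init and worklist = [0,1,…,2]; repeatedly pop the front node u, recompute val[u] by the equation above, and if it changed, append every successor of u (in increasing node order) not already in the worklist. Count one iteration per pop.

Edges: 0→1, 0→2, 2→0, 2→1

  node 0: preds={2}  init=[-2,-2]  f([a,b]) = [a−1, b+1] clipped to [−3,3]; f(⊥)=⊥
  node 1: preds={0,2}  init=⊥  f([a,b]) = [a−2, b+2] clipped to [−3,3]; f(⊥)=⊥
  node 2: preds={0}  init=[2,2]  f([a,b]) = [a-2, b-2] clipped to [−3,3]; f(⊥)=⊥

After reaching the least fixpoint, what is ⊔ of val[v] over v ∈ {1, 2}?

[-3,3]

Trace (6 dequeues):
  [1] u=0 | in [2,2] | out [-2,3] | prev [-2,-2] | push {}
  [2] u=1 | in [-2,3] | out [-3,3] | prev ⊥ | push {}
  [3] u=2 | in [-2,3] | out [-3,2] | prev [2,2] | push {0,1}
  [4] u=0 | in [-3,2] | out [-3,3] | prev [-2,3] | push {2}
  [5] u=1 | in [-3,3] | out [-3,3] | ==
  [6] u=2 | in [-3,3] | out [-3,2] | ==

Converged values:
  [0] [-3,3]
  [1] [-3,3]
  [2] [-3,2]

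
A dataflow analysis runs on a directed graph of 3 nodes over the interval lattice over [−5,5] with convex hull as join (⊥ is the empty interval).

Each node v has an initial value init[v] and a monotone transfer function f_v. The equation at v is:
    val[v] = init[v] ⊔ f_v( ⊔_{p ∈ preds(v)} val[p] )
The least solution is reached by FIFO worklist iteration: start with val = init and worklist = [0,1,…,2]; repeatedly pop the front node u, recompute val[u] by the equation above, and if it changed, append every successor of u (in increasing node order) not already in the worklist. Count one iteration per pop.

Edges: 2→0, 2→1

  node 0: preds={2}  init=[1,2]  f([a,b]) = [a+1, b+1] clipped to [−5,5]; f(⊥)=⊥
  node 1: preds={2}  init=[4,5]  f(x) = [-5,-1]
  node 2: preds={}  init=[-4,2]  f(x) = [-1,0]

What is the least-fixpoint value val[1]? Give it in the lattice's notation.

Trace (3 dequeues):
  [1] u=0 | in [-4,2] | out [-3,3] | prev [1,2] | push {}
  [2] u=1 | in [-4,2] | out [-5,5] | prev [4,5] | push {}
  [3] u=2 | in ⊥ | out [-4,2] | ==

Converged values:
  [0] [-3,3]
  [1] [-5,5]
  [2] [-4,2]

[-5,5]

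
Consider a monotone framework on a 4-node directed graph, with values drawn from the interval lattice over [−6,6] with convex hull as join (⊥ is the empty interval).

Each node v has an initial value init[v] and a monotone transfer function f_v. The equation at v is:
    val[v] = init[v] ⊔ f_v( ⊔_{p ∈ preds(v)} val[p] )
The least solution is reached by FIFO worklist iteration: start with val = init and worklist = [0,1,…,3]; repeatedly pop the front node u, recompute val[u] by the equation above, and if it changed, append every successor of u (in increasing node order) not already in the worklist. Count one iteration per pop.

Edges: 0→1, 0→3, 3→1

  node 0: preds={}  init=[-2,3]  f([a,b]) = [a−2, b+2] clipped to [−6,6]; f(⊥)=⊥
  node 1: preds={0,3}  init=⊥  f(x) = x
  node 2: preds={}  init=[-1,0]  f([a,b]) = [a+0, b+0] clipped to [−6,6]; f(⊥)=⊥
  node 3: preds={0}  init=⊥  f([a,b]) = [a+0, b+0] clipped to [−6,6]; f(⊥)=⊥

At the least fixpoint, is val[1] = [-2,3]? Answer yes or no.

yes

Iteration log — 5 steps:
  step 1. node 0  ⊔preds=⊥  new=[-2,3]  stable
  step 2. node 1  ⊔preds=[-2,3]  new=[-2,3]  old=⊥  +wl: 
  step 3. node 2  ⊔preds=⊥  new=[-1,0]  stable
  step 4. node 3  ⊔preds=[-2,3]  new=[-2,3]  old=⊥  +wl: 1
  step 5. node 1  ⊔preds=[-2,3]  new=[-2,3]  stable

Least fixpoint reached:
  node 0: [-2,3]
  node 1: [-2,3]
  node 2: [-1,0]
  node 3: [-2,3]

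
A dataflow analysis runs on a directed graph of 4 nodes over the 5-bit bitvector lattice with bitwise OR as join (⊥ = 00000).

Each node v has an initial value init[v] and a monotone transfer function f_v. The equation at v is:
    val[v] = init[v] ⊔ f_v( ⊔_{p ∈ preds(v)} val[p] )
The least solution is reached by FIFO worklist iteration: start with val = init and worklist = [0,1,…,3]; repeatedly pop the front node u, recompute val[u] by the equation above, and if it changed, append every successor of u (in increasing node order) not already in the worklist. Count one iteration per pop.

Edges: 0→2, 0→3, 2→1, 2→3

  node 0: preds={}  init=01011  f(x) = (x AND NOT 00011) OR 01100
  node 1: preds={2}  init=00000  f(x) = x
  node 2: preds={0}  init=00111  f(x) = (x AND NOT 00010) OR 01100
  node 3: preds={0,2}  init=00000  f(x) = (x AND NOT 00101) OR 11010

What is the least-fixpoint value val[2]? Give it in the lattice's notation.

01111

Iteration log — 5 steps:
  step 1. node 0  ⊔preds=00000  new=01111  old=01011  +wl: 
  step 2. node 1  ⊔preds=00111  new=00111  old=00000  +wl: 
  step 3. node 2  ⊔preds=01111  new=01111  old=00111  +wl: 1
  step 4. node 3  ⊔preds=01111  new=11010  old=00000  +wl: 
  step 5. node 1  ⊔preds=01111  new=01111  old=00111  +wl: 

Least fixpoint reached:
  node 0: 01111
  node 1: 01111
  node 2: 01111
  node 3: 11010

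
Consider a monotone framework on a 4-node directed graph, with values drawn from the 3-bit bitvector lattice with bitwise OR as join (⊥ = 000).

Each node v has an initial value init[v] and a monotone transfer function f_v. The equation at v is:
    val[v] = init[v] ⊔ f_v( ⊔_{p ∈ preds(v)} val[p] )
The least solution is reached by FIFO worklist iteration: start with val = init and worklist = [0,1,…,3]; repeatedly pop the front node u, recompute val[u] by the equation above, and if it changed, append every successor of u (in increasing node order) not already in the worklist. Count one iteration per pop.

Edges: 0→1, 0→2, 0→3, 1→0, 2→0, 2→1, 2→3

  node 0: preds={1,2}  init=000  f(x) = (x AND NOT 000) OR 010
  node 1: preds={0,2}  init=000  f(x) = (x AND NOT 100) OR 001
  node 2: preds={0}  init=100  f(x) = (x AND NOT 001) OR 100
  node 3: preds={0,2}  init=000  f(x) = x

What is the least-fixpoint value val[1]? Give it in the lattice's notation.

Worklist (8 pops):
  #1 pop 0: in=100 → 110 (was 000); enqueue []
  #2 pop 1: in=110 → 011 (was 000); enqueue [0]
  #3 pop 2: in=110 → 110 (was 100); enqueue [1]
  #4 pop 3: in=110 → 110 (was 000); enqueue []
  #5 pop 0: in=111 → 111 (was 110); enqueue [2,3]
  #6 pop 1: in=111 → 011 (no change)
  #7 pop 2: in=111 → 110 (no change)
  #8 pop 3: in=111 → 111 (was 110); enqueue []

Fixpoint:
  val[0] = 111
  val[1] = 011
  val[2] = 110
  val[3] = 111

011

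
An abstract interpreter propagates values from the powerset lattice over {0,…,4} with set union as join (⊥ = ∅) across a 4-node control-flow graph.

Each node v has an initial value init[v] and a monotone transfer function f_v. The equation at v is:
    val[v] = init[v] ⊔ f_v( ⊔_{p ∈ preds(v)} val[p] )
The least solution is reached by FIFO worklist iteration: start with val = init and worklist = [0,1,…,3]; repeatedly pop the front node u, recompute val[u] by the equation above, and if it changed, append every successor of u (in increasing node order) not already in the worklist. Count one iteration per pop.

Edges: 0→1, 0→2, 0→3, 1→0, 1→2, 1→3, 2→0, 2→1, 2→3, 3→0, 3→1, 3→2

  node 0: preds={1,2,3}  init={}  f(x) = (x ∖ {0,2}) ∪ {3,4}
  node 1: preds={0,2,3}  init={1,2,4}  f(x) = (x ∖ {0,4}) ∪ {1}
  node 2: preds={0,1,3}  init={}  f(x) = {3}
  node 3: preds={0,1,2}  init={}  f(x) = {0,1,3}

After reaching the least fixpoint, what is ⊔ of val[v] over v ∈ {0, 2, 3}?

Worklist (7 pops):
  #1 pop 0: in={1,2,4} → {1,3,4} (was {}); enqueue []
  #2 pop 1: in={1,3,4} → {1,2,3,4} (was {1,2,4}); enqueue [0]
  #3 pop 2: in={1,2,3,4} → {3} (was {}); enqueue [1]
  #4 pop 3: in={1,2,3,4} → {0,1,3} (was {}); enqueue [2]
  #5 pop 0: in={0,1,2,3,4} → {1,3,4} (no change)
  #6 pop 1: in={0,1,3,4} → {1,2,3,4} (no change)
  #7 pop 2: in={0,1,2,3,4} → {3} (no change)

Fixpoint:
  val[0] = {1,3,4}
  val[1] = {1,2,3,4}
  val[2] = {3}
  val[3] = {0,1,3}

{0,1,3,4}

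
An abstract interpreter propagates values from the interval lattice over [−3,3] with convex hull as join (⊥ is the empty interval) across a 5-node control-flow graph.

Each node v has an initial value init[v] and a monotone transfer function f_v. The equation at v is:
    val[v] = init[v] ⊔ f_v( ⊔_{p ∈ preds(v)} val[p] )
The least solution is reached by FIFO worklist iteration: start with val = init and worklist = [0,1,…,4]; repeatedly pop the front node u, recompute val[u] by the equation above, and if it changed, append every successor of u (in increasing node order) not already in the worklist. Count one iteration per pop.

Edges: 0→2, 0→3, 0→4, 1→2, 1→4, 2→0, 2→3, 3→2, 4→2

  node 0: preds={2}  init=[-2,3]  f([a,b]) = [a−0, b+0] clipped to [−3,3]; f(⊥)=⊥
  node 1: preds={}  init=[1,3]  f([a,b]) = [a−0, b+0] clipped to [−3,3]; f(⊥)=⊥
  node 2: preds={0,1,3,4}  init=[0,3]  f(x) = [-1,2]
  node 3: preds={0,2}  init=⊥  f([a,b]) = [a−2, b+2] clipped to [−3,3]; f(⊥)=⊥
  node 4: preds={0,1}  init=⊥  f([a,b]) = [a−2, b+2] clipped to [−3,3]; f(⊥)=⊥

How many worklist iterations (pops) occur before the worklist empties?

7

Trace (7 dequeues):
  [1] u=0 | in [0,3] | out [-2,3] | ==
  [2] u=1 | in ⊥ | out [1,3] | ==
  [3] u=2 | in [-2,3] | out [-1,3] | prev [0,3] | push {0}
  [4] u=3 | in [-2,3] | out [-3,3] | prev ⊥ | push {2}
  [5] u=4 | in [-2,3] | out [-3,3] | prev ⊥ | push {}
  [6] u=0 | in [-1,3] | out [-2,3] | ==
  [7] u=2 | in [-3,3] | out [-1,3] | ==

Converged values:
  [0] [-2,3]
  [1] [1,3]
  [2] [-1,3]
  [3] [-3,3]
  [4] [-3,3]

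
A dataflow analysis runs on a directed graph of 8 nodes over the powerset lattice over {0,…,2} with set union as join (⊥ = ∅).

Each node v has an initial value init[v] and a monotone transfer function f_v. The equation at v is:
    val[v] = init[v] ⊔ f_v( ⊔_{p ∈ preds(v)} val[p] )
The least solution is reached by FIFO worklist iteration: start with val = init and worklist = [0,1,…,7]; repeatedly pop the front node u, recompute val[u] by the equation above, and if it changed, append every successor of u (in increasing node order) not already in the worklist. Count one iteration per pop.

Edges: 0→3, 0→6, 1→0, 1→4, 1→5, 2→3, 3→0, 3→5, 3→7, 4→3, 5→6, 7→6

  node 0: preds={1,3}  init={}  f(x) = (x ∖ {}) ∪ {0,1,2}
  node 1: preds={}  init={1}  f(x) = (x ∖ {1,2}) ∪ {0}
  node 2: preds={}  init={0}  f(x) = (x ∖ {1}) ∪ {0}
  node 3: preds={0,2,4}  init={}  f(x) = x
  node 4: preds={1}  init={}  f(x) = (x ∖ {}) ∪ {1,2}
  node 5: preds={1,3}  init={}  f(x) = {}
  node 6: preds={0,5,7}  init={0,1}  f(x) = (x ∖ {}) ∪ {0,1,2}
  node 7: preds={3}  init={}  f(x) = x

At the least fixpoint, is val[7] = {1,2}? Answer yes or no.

no

Iteration log — 11 steps:
  step 1. node 0  ⊔preds={1}  new={0,1,2}  old={}  +wl: 
  step 2. node 1  ⊔preds={}  new={0,1}  old={1}  +wl: 0
  step 3. node 2  ⊔preds={}  new={0}  stable
  step 4. node 3  ⊔preds={0,1,2}  new={0,1,2}  old={}  +wl: 
  step 5. node 4  ⊔preds={0,1}  new={0,1,2}  old={}  +wl: 3
  step 6. node 5  ⊔preds={0,1,2}  new={}  stable
  step 7. node 6  ⊔preds={0,1,2}  new={0,1,2}  old={0,1}  +wl: 
  step 8. node 7  ⊔preds={0,1,2}  new={0,1,2}  old={}  +wl: 6
  step 9. node 0  ⊔preds={0,1,2}  new={0,1,2}  stable
  step 10. node 3  ⊔preds={0,1,2}  new={0,1,2}  stable
  step 11. node 6  ⊔preds={0,1,2}  new={0,1,2}  stable

Least fixpoint reached:
  node 0: {0,1,2}
  node 1: {0,1}
  node 2: {0}
  node 3: {0,1,2}
  node 4: {0,1,2}
  node 5: {}
  node 6: {0,1,2}
  node 7: {0,1,2}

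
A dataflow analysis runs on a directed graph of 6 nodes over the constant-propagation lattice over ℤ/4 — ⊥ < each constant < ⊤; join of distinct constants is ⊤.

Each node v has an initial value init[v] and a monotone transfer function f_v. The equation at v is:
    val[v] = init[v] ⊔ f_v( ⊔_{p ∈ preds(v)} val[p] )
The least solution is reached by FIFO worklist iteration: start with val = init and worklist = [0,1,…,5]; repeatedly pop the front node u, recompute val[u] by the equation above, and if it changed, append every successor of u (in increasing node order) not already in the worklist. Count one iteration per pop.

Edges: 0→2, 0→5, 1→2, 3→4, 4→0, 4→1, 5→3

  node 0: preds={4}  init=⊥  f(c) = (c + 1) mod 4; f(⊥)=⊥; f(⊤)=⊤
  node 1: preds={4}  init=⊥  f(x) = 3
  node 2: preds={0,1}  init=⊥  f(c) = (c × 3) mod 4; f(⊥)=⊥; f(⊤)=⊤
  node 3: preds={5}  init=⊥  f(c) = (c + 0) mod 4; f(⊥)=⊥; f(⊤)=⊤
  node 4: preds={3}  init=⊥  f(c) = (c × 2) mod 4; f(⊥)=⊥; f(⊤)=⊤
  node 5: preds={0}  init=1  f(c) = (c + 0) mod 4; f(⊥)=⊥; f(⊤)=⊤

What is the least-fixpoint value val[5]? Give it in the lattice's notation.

⊤

Worklist (16 pops):
  #1 pop 0: in=⊥ → ⊥ (no change)
  #2 pop 1: in=⊥ → 3 (was ⊥); enqueue []
  #3 pop 2: in=3 → 1 (was ⊥); enqueue []
  #4 pop 3: in=1 → 1 (was ⊥); enqueue []
  #5 pop 4: in=1 → 2 (was ⊥); enqueue [0,1]
  #6 pop 5: in=⊥ → 1 (no change)
  #7 pop 0: in=2 → 3 (was ⊥); enqueue [2,5]
  #8 pop 1: in=2 → 3 (no change)
  #9 pop 2: in=3 → 1 (no change)
  #10 pop 5: in=3 → ⊤ (was 1); enqueue [3]
  #11 pop 3: in=⊤ → ⊤ (was 1); enqueue [4]
  #12 pop 4: in=⊤ → ⊤ (was 2); enqueue [0,1]
  #13 pop 0: in=⊤ → ⊤ (was 3); enqueue [2,5]
  #14 pop 1: in=⊤ → 3 (no change)
  #15 pop 2: in=⊤ → ⊤ (was 1); enqueue []
  #16 pop 5: in=⊤ → ⊤ (no change)

Fixpoint:
  val[0] = ⊤
  val[1] = 3
  val[2] = ⊤
  val[3] = ⊤
  val[4] = ⊤
  val[5] = ⊤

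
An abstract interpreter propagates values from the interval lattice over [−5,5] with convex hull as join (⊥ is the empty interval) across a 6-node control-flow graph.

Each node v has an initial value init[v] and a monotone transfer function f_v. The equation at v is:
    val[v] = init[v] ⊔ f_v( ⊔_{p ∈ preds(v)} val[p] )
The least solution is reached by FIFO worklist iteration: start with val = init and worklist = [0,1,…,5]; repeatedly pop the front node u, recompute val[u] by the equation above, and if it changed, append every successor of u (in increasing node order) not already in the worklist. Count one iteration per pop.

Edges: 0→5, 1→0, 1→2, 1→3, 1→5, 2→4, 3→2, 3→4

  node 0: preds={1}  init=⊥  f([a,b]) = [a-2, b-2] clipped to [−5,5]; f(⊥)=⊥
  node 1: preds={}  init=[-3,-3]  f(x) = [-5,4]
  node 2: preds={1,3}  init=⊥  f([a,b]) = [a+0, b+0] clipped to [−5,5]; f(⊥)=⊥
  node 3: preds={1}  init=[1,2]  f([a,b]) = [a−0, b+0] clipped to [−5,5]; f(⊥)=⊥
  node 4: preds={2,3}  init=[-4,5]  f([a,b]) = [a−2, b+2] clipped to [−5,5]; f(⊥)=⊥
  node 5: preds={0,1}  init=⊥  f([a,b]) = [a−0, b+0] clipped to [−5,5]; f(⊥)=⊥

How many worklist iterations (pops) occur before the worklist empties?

9

Iteration log — 9 steps:
  step 1. node 0  ⊔preds=[-3,-3]  new=[-5,-5]  old=⊥  +wl: 
  step 2. node 1  ⊔preds=⊥  new=[-5,4]  old=[-3,-3]  +wl: 0
  step 3. node 2  ⊔preds=[-5,4]  new=[-5,4]  old=⊥  +wl: 
  step 4. node 3  ⊔preds=[-5,4]  new=[-5,4]  old=[1,2]  +wl: 2
  step 5. node 4  ⊔preds=[-5,4]  new=[-5,5]  old=[-4,5]  +wl: 
  step 6. node 5  ⊔preds=[-5,4]  new=[-5,4]  old=⊥  +wl: 
  step 7. node 0  ⊔preds=[-5,4]  new=[-5,2]  old=[-5,-5]  +wl: 5
  step 8. node 2  ⊔preds=[-5,4]  new=[-5,4]  stable
  step 9. node 5  ⊔preds=[-5,4]  new=[-5,4]  stable

Least fixpoint reached:
  node 0: [-5,2]
  node 1: [-5,4]
  node 2: [-5,4]
  node 3: [-5,4]
  node 4: [-5,5]
  node 5: [-5,4]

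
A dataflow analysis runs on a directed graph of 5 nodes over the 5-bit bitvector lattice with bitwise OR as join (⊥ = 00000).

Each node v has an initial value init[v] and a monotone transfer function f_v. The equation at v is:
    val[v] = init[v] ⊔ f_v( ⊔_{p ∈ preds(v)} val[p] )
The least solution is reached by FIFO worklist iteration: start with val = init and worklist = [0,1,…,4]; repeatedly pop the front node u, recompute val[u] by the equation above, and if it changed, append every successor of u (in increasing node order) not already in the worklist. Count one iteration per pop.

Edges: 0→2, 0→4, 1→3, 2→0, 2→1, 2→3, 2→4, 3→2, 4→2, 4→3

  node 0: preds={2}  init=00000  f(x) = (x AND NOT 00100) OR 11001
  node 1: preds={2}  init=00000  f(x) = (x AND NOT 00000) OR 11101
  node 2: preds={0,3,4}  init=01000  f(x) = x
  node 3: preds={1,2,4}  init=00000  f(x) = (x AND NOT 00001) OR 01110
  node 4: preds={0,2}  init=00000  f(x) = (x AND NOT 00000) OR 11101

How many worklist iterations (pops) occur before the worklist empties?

14

Worklist (14 pops):
  #1 pop 0: in=01000 → 11001 (was 00000); enqueue []
  #2 pop 1: in=01000 → 11101 (was 00000); enqueue []
  #3 pop 2: in=11001 → 11001 (was 01000); enqueue [0,1]
  #4 pop 3: in=11101 → 11110 (was 00000); enqueue [2]
  #5 pop 4: in=11001 → 11101 (was 00000); enqueue [3]
  #6 pop 0: in=11001 → 11001 (no change)
  #7 pop 1: in=11001 → 11101 (no change)
  #8 pop 2: in=11111 → 11111 (was 11001); enqueue [0,1,4]
  #9 pop 3: in=11111 → 11110 (no change)
  #10 pop 0: in=11111 → 11011 (was 11001); enqueue [2]
  #11 pop 1: in=11111 → 11111 (was 11101); enqueue [3]
  #12 pop 4: in=11111 → 11111 (was 11101); enqueue []
  #13 pop 2: in=11111 → 11111 (no change)
  #14 pop 3: in=11111 → 11110 (no change)

Fixpoint:
  val[0] = 11011
  val[1] = 11111
  val[2] = 11111
  val[3] = 11110
  val[4] = 11111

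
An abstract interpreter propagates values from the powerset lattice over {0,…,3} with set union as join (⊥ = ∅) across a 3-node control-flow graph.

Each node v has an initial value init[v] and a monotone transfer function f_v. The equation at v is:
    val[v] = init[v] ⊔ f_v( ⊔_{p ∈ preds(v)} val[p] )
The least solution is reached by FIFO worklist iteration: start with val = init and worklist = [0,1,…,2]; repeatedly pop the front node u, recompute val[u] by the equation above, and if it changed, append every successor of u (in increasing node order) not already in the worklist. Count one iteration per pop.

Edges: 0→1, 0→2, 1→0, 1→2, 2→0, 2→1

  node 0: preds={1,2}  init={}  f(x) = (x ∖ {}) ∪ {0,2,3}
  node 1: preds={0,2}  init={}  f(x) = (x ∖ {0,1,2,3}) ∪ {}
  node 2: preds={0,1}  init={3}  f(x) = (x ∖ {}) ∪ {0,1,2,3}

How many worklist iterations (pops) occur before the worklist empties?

Worklist (6 pops):
  #1 pop 0: in={3} → {0,2,3} (was {}); enqueue []
  #2 pop 1: in={0,2,3} → {} (no change)
  #3 pop 2: in={0,2,3} → {0,1,2,3} (was {3}); enqueue [0,1]
  #4 pop 0: in={0,1,2,3} → {0,1,2,3} (was {0,2,3}); enqueue [2]
  #5 pop 1: in={0,1,2,3} → {} (no change)
  #6 pop 2: in={0,1,2,3} → {0,1,2,3} (no change)

Fixpoint:
  val[0] = {0,1,2,3}
  val[1] = {}
  val[2] = {0,1,2,3}

6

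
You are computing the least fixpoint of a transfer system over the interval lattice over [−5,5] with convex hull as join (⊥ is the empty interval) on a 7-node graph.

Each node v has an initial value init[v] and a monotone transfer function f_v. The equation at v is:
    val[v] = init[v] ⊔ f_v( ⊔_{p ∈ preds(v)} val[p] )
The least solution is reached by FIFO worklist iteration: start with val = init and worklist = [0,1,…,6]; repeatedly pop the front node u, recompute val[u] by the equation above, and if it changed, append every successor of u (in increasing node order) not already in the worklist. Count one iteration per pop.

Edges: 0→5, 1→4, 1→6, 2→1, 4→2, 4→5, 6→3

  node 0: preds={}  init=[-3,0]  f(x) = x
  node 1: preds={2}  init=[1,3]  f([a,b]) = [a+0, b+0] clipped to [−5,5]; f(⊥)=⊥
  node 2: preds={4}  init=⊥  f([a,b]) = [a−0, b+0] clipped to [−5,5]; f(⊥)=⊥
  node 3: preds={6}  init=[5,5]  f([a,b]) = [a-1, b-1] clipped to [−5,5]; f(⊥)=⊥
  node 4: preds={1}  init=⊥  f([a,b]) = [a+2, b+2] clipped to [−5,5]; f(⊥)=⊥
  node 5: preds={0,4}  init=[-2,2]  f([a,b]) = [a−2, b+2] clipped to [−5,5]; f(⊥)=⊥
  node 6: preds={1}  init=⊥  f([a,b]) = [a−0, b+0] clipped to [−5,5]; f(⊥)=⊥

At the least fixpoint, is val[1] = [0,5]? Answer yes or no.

no

Trace (13 dequeues):
  [1] u=0 | in ⊥ | out [-3,0] | ==
  [2] u=1 | in ⊥ | out [1,3] | ==
  [3] u=2 | in ⊥ | out ⊥ | ==
  [4] u=3 | in ⊥ | out [5,5] | ==
  [5] u=4 | in [1,3] | out [3,5] | prev ⊥ | push {2}
  [6] u=5 | in [-3,5] | out [-5,5] | prev [-2,2] | push {}
  [7] u=6 | in [1,3] | out [1,3] | prev ⊥ | push {3}
  [8] u=2 | in [3,5] | out [3,5] | prev ⊥ | push {1}
  [9] u=3 | in [1,3] | out [0,5] | prev [5,5] | push {}
  [10] u=1 | in [3,5] | out [1,5] | prev [1,3] | push {4,6}
  [11] u=4 | in [1,5] | out [3,5] | ==
  [12] u=6 | in [1,5] | out [1,5] | prev [1,3] | push {3}
  [13] u=3 | in [1,5] | out [0,5] | ==

Converged values:
  [0] [-3,0]
  [1] [1,5]
  [2] [3,5]
  [3] [0,5]
  [4] [3,5]
  [5] [-5,5]
  [6] [1,5]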